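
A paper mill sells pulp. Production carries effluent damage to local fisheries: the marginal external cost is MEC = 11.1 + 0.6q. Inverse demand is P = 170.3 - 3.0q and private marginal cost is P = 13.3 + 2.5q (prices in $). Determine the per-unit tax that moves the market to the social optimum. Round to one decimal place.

Social marginal cost = private MC + MEC = 24.4 + 3.1q.
Set SMC = demand: 24.4 + 3.1q = 170.3 - 3.0q → q* = 23.9180.
The Pigouvian tax equals MEC at q*: 11.1 + 0.6×23.9180 = 25.4508.

tax = $25.5 per unit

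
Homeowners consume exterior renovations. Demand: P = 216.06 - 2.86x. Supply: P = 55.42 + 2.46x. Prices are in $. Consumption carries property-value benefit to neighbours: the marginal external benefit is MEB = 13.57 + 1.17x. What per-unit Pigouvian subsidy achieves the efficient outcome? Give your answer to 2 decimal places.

Social marginal benefit = demand + MEB = 229.63 - 1.69x.
Set SMB = MC: 229.63 - 1.69x = 55.42 + 2.46x → x* = 41.9783.
The Pigouvian subsidy equals MEB at x*: 13.57 + 1.17×41.9783 = 62.6846.

subsidy = $62.68 per unit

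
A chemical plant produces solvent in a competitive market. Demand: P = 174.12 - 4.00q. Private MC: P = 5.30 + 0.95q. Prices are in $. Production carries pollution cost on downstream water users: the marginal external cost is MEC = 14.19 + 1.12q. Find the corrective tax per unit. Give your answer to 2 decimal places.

Social marginal cost = private MC + MEC = 19.49 + 2.07q.
Set SMC = demand: 19.49 + 2.07q = 174.12 - 4.00q → q* = 25.4745.
The Pigouvian tax equals MEC at q*: 14.19 + 1.12×25.4745 = 42.7214.

tax = $42.72 per unit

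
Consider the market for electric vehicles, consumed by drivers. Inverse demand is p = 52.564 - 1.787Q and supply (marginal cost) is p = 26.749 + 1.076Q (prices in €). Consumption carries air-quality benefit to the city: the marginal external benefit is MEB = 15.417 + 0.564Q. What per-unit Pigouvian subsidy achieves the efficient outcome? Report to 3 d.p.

subsidy = €25.532 per unit

Social marginal benefit = demand + MEB = 67.981 - 1.223Q.
Set SMB = MC: 67.981 - 1.223Q = 26.749 + 1.076Q → Q* = 17.9348.
The Pigouvian subsidy equals MEB at Q*: 15.417 + 0.564×17.9348 = 25.5322.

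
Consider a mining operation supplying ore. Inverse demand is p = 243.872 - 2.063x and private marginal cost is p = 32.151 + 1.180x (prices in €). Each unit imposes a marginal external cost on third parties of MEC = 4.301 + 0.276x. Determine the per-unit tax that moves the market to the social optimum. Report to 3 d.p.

Social marginal cost = private MC + MEC = 36.452 + 1.456x.
Set SMC = demand: 36.452 + 1.456x = 243.872 - 2.063x → x* = 58.9429.
The Pigouvian tax equals MEC at x*: 4.301 + 0.276×58.9429 = 20.5692.

tax = €20.569 per unit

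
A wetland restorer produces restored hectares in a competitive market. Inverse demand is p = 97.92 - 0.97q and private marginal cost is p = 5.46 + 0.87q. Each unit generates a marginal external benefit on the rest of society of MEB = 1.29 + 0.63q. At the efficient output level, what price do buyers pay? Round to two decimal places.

P = 22.77

Social marginal cost = private MC − MEB = 4.17 + 0.24q.
Set SMC = demand: 4.17 + 0.24q = 97.92 - 0.97q → q* = 77.4793.
Consumer price on the demand curve at q*: 97.92 − 0.97×77.4793 = 22.7651.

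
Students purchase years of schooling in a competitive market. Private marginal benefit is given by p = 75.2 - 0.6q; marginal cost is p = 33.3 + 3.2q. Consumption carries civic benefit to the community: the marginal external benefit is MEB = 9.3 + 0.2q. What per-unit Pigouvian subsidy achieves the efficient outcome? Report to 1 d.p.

Social marginal benefit = demand + MEB = 84.5 - 0.4q.
Set SMB = MC: 84.5 - 0.4q = 33.3 + 3.2q → q* = 14.2222.
The Pigouvian subsidy equals MEB at q*: 9.3 + 0.2×14.2222 = 12.1444.

subsidy = 12.1 per unit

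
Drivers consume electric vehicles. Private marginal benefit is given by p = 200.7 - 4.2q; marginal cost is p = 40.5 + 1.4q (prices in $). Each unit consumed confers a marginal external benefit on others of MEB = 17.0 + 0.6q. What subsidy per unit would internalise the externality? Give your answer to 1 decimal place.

subsidy = $38.3 per unit

Social marginal benefit = demand + MEB = 217.7 - 3.6q.
Set SMB = MC: 217.7 - 3.6q = 40.5 + 1.4q → q* = 35.4400.
The Pigouvian subsidy equals MEB at q*: 17.0 + 0.6×35.4400 = 38.2640.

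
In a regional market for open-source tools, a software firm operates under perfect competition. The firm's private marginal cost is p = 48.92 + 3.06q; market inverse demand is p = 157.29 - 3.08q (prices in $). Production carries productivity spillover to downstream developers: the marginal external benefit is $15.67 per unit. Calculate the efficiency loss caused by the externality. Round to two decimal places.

DWL = $20.00

Market equilibrium (private): 48.92 + 3.06q = 157.29 - 3.08q → q_m = 17.6498.
Social marginal cost = private MC − MEB = 33.25 + 3.06q.
Set SMC = demand: 33.25 + 3.06q = 157.29 - 3.08q → q* = 20.2020.
Height of the DWL triangle at q_m is demand(q_m) − SMC(q_m) = MEB(q_m) = 15.6700.
DWL = ½ × 2.5522 × 15.6700 = 19.9965.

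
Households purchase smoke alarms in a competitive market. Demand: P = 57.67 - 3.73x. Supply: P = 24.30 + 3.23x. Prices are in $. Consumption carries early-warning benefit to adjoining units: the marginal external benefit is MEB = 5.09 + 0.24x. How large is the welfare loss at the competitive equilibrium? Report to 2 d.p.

DWL = $2.90

Market equilibrium (private): 24.30 + 3.23x = 57.67 - 3.73x → x_m = 4.7945.
Social marginal benefit = demand + MEB = 62.76 - 3.49x.
Set SMB = MC: 62.76 - 3.49x = 24.30 + 3.23x → x* = 5.7232.
Height of the DWL triangle at x_m is SMB(x_m) − MC(x_m) = MEB(x_m) = 6.2407.
DWL = ½ × 0.9287 × 6.2407 = 2.8979.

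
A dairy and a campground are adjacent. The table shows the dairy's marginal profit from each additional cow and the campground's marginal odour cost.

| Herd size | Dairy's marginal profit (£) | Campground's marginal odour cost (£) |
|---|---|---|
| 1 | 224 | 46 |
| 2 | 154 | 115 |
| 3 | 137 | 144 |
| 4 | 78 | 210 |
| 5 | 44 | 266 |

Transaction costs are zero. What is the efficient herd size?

2

Bargaining reaches the level where marginal profit last exceeds marginal odour cost.
That holds through level 2 (154 ≥ 115) but not at 3 (137 < 144).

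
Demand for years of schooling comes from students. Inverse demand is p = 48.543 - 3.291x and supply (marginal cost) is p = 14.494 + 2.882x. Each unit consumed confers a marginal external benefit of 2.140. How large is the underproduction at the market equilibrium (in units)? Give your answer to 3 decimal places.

0.347 units

Market equilibrium (private): 14.494 + 2.882x = 48.543 - 3.291x → x_m = 5.5158.
Social marginal benefit = demand + MEB = 50.683 - 3.291x.
Set SMB = MC: 50.683 - 3.291x = 14.494 + 2.882x → x* = 5.8625.
Gap = |5.5158 − 5.8625| = 0.3467.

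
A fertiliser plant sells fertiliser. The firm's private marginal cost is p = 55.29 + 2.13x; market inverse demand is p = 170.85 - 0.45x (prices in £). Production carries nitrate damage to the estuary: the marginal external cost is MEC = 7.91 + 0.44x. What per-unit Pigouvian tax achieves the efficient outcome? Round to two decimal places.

tax = £23.59 per unit

Social marginal cost = private MC + MEC = 63.20 + 2.57x.
Set SMC = demand: 63.20 + 2.57x = 170.85 - 0.45x → x* = 35.6457.
The Pigouvian tax equals MEC at x*: 7.91 + 0.44×35.6457 = 23.5941.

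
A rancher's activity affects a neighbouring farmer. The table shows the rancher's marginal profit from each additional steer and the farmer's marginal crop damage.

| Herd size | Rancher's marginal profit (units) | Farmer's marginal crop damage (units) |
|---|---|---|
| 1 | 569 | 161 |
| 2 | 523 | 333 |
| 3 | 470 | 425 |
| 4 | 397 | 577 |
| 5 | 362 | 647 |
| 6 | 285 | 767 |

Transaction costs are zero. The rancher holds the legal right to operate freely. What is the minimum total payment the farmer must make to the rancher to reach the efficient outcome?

Left alone the rancher would choose level 6 (marginal profit stays positive).
Efficient level: k* = 3 (marginal profit ≥ marginal crop damage through 3).
The farmer must at least cover the rancher's forgone profit from cutting 6→3: 397 + 362 + 285 = 1044.

1044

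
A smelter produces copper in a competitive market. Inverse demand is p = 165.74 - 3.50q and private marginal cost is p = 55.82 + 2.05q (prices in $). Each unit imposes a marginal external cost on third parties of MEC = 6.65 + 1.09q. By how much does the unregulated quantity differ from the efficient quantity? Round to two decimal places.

4.25 units

Market equilibrium (private): 55.82 + 2.05q = 165.74 - 3.50q → q_m = 19.8054.
Social marginal cost = private MC + MEC = 62.47 + 3.14q.
Set SMC = demand: 62.47 + 3.14q = 165.74 - 3.50q → q* = 15.5527.
Gap = |19.8054 − 15.5527| = 4.2527.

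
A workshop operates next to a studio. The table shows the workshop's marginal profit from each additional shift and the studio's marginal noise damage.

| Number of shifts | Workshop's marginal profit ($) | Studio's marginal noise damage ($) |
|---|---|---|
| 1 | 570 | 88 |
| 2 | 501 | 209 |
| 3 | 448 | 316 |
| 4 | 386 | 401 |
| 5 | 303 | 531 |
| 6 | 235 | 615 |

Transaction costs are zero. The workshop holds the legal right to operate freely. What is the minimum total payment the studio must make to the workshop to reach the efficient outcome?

$924

Left alone the workshop would choose level 6 (marginal profit stays positive).
Efficient level: k* = 3 (marginal profit ≥ marginal noise damage through 3).
The studio must at least cover the workshop's forgone profit from cutting 6→3: 386 + 303 + 235 = 924.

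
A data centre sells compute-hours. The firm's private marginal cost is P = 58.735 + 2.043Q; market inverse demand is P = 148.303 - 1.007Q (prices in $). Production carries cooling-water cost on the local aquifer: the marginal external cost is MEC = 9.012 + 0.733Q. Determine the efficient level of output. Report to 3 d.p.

Social marginal cost = private MC + MEC = 67.747 + 2.776Q.
Set SMC = demand: 67.747 + 2.776Q = 148.303 - 1.007Q → Q* = 21.2942.

Q* = 21.294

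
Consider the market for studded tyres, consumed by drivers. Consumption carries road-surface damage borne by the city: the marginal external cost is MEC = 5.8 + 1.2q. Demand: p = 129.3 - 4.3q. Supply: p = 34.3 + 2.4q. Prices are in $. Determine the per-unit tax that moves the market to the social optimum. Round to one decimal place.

tax = $19.3 per unit

Social marginal benefit = demand − MEC = 123.5 - 5.5q.
Set SMB = MC: 123.5 - 5.5q = 34.3 + 2.4q → q* = 11.2911.
The Pigouvian tax equals MEC at q*: 5.8 + 1.2×11.2911 = 19.3493.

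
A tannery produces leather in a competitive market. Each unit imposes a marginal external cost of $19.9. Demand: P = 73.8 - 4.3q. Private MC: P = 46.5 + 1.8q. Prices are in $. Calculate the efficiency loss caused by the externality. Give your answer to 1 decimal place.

DWL = $32.5

Market equilibrium (private): 46.5 + 1.8q = 73.8 - 4.3q → q_m = 4.4754.
Social marginal cost = private MC + MEC = 66.4 + 1.8q.
Set SMC = demand: 66.4 + 1.8q = 73.8 - 4.3q → q* = 1.2131.
Between q* and q_m the wedge SMC − demand runs linearly from 0 to MEC(q_m), so the loss is a triangle.
DWL = ½ × 3.2623 × 19.9000 = 32.4599.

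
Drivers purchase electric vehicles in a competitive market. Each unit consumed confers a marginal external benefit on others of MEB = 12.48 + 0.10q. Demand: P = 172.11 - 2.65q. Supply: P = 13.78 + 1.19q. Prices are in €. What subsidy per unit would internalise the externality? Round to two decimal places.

subsidy = €17.05 per unit

Social marginal benefit = demand + MEB = 184.59 - 2.55q.
Set SMB = MC: 184.59 - 2.55q = 13.78 + 1.19q → q* = 45.6711.
The Pigouvian subsidy equals MEB at q*: 12.48 + 0.10×45.6711 = 17.0471.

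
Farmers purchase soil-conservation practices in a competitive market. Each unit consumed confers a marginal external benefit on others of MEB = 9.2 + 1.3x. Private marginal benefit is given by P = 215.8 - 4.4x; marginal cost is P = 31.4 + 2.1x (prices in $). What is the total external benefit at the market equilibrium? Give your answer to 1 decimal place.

Market equilibrium (private): 31.4 + 2.1x = 215.8 - 4.4x → x_m = 28.3692.
Total external benefit = ∫₀^{x_m} (9.2 + 1.3x) dx = 9.2×28.3692 + ½×1.3×28.3692² = 784.1241.

$784.1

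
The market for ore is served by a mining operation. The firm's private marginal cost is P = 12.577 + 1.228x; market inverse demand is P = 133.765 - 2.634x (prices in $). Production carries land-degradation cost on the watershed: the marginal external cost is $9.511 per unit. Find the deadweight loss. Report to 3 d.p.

DWL = $11.711

Market equilibrium (private): 12.577 + 1.228x = 133.765 - 2.634x → x_m = 31.3796.
Social marginal cost = private MC + MEC = 22.088 + 1.228x.
Set SMC = demand: 22.088 + 1.228x = 133.765 - 2.634x → x* = 28.9169.
The welfare-loss triangle has base |x_m − x*| and height MEC(x_m) (the vertical gap between SMC and demand is zero at x* and MEC at x_m).
DWL = ½ × 2.4627 × 9.5110 = 11.7114.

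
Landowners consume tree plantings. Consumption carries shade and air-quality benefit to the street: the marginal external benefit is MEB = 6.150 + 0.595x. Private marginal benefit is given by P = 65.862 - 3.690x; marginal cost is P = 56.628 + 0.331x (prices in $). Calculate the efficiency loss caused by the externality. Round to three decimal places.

Market equilibrium (private): 56.628 + 0.331x = 65.862 - 3.690x → x_m = 2.2964.
Social marginal benefit = demand + MEB = 72.012 - 3.095x.
Set SMB = MC: 72.012 - 3.095x = 56.628 + 0.331x → x* = 4.4904.
Height of the DWL triangle at x_m is SMB(x_m) − MC(x_m) = MEB(x_m) = 7.5164.
DWL = ½ × 2.1940 × 7.5164 = 8.2455.

DWL = $8.245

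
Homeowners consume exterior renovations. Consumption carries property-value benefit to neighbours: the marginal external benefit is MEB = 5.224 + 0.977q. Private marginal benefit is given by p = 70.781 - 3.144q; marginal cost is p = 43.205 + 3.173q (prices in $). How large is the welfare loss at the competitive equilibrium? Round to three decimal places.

DWL = $8.431

Market equilibrium (private): 43.205 + 3.173q = 70.781 - 3.144q → q_m = 4.3654.
Social marginal benefit = demand + MEB = 76.005 - 2.167q.
Set SMB = MC: 76.005 - 2.167q = 43.205 + 3.173q → q* = 6.1423.
The welfare-loss triangle has base |q_m − q*| and height MEB(q_m) (the vertical gap between SMB and MC is zero at q* and MEB at q_m).
DWL = ½ × 1.7769 × 9.4890 = 8.4305.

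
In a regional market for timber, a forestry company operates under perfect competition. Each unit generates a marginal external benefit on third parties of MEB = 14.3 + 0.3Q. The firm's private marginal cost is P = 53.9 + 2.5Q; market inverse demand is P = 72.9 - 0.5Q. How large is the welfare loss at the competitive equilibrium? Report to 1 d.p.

Market equilibrium (private): 53.9 + 2.5Q = 72.9 - 0.5Q → Q_m = 6.3333.
Social marginal cost = private MC − MEB = 39.6 + 2.2Q.
Set SMC = demand: 39.6 + 2.2Q = 72.9 - 0.5Q → Q* = 12.3333.
The loss is the area between SMC and demand from Q* to Q_m; with linear curves that's a triangle of height MEB(Q_m).
DWL = ½ × 6.0000 × 16.2000 = 48.6000.

DWL = 48.6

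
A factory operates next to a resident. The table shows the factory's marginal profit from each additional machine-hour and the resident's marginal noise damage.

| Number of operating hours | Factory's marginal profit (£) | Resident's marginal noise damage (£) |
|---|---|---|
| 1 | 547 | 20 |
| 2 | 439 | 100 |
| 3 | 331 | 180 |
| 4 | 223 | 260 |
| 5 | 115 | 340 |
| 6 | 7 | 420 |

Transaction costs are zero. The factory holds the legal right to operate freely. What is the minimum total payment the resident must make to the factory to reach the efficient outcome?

£345

Left alone the factory would choose level 6 (marginal profit stays positive).
Efficient level: k* = 3 (marginal profit ≥ marginal noise damage through 3).
The resident must at least cover the factory's forgone profit from cutting 6→3: 223 + 115 + 7 = 345.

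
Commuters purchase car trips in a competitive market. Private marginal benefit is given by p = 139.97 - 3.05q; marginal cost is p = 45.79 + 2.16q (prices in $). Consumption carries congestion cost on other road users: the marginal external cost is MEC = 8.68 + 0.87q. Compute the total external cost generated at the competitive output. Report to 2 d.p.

$299.05

Market equilibrium (private): 45.79 + 2.16q = 139.97 - 3.05q → q_m = 18.0768.
Total external cost = ∫₀^{q_m} (8.68 + 0.87q) dq = 8.68×18.0768 + ½×0.87×18.0768² = 299.0519.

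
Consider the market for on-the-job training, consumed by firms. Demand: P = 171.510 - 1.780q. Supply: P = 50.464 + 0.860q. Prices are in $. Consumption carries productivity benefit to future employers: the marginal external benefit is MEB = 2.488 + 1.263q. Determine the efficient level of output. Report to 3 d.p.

Social marginal benefit = demand + MEB = 173.998 - 0.517q.
Set SMB = MC: 173.998 - 0.517q = 50.464 + 0.860q → q* = 89.7124.

q* = 89.712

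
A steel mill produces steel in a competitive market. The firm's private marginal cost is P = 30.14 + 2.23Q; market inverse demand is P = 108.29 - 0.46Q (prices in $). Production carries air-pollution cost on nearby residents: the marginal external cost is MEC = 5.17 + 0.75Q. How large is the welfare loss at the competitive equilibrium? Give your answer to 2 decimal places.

DWL = $105.64

Market equilibrium (private): 30.14 + 2.23Q = 108.29 - 0.46Q → Q_m = 29.0520.
Social marginal cost = private MC + MEC = 35.31 + 2.98Q.
Set SMC = demand: 35.31 + 2.98Q = 108.29 - 0.46Q → Q* = 21.2151.
Between Q* and Q_m the wedge SMC − demand runs linearly from 0 to MEC(Q_m), so the loss is a triangle.
DWL = ½ × 7.8369 × 26.9590 = 105.6375.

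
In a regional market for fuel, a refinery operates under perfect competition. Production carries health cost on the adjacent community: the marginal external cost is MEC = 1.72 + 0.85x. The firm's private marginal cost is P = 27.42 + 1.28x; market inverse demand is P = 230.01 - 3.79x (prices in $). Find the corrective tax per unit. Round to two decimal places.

Social marginal cost = private MC + MEC = 29.14 + 2.13x.
Set SMC = demand: 29.14 + 2.13x = 230.01 - 3.79x → x* = 33.9307.
The Pigouvian tax equals MEC at x*: 1.72 + 0.85×33.9307 = 30.5611.

tax = $30.56 per unit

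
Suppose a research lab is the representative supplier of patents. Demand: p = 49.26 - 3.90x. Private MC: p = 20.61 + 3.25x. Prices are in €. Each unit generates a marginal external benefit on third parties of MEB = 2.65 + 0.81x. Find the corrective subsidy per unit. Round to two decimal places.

subsidy = €6.65 per unit

Social marginal cost = private MC − MEB = 17.96 + 2.44x.
Set SMC = demand: 17.96 + 2.44x = 49.26 - 3.90x → x* = 4.9369.
The Pigouvian subsidy equals MEB at x*: 2.65 + 0.81×4.9369 = 6.6489.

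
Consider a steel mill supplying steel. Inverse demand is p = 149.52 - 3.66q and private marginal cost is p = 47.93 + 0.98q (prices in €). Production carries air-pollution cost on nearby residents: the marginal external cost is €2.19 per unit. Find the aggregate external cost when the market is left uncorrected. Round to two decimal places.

€47.95

Market equilibrium (private): 47.93 + 0.98q = 149.52 - 3.66q → q_m = 21.8944.
Total external cost = MEC × q_m = 2.19 × 21.8944 = 47.9487.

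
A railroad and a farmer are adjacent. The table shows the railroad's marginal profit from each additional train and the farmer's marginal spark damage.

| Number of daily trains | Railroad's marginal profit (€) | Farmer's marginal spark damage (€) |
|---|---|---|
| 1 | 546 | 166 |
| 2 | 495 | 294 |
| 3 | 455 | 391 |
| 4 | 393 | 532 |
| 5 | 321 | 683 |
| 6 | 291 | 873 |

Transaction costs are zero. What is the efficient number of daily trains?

Bargaining reaches the level where marginal profit last exceeds marginal spark damage.
That holds through level 3 (455 ≥ 391) but not at 4 (393 < 532).

3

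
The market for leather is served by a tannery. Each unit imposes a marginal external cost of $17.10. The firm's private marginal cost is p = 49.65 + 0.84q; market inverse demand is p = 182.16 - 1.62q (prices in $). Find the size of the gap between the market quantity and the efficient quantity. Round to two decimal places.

6.95 units

Market equilibrium (private): 49.65 + 0.84q = 182.16 - 1.62q → q_m = 53.8659.
Social marginal cost = private MC + MEC = 66.75 + 0.84q.
Set SMC = demand: 66.75 + 0.84q = 182.16 - 1.62q → q* = 46.9146.
Gap = |53.8659 − 46.9146| = 6.9513.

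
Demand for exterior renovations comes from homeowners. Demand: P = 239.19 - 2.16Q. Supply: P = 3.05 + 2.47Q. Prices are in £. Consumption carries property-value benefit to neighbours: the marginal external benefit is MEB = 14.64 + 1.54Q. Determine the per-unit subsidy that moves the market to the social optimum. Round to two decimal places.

Social marginal benefit = demand + MEB = 253.83 - 0.62Q.
Set SMB = MC: 253.83 - 0.62Q = 3.05 + 2.47Q → Q* = 81.1586.
The Pigouvian subsidy equals MEB at Q*: 14.64 + 1.54×81.1586 = 139.6242.

subsidy = £139.62 per unit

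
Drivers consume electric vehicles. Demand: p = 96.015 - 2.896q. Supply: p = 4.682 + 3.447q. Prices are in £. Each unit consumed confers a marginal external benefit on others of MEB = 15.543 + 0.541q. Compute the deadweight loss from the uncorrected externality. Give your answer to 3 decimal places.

Market equilibrium (private): 4.682 + 3.447q = 96.015 - 2.896q → q_m = 14.3990.
Social marginal benefit = demand + MEB = 111.558 - 2.355q.
Set SMB = MC: 111.558 - 2.355q = 4.682 + 3.447q → q* = 18.4205.
Height of the DWL triangle at q_m is SMB(q_m) − MC(q_m) = MEB(q_m) = 23.3329.
DWL = ½ × 4.0215 × 23.3329 = 46.9166.

DWL = £46.917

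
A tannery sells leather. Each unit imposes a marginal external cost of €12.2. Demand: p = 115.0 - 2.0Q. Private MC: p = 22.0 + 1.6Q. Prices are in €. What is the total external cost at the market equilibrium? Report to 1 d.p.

Market equilibrium (private): 22.0 + 1.6Q = 115.0 - 2.0Q → Q_m = 25.8333.
Total external cost = MEC × Q_m = 12.2 × 25.8333 = 315.1663.

€315.2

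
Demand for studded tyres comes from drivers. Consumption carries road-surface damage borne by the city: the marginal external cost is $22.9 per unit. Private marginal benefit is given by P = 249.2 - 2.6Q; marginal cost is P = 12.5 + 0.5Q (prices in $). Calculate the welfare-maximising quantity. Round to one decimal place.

Social marginal benefit = demand − MEC = 226.3 - 2.6Q.
Set SMB = MC: 226.3 - 2.6Q = 12.5 + 0.5Q → Q* = 68.9677.

Q* = 69.0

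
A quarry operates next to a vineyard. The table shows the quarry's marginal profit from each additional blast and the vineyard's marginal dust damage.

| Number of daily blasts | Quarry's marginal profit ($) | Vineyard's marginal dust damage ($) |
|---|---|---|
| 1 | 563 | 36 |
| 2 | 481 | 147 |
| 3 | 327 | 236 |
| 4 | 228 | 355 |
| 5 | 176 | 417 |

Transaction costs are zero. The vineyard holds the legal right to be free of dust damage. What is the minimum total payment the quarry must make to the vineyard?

$419

Efficient level: marginal profit ≥ marginal dust damage through level 3, so k* = 3.
With the vineyard holding the right, the quarry must at least compensate total damage at k*: 36 + 147 + 236 = 419.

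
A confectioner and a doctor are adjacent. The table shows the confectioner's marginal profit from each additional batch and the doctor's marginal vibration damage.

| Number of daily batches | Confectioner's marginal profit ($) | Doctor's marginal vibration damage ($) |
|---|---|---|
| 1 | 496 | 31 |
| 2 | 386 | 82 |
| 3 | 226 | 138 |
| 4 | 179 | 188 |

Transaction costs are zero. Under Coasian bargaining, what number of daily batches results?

3

Bargaining reaches the level where marginal profit last exceeds marginal vibration damage.
That holds through level 3 (226 ≥ 138) but not at 4 (179 < 188).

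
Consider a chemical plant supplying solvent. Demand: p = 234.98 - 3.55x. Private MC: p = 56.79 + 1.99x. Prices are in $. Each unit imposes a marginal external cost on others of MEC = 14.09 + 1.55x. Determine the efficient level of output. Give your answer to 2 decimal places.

x* = 23.15

Social marginal cost = private MC + MEC = 70.88 + 3.54x.
Set SMC = demand: 70.88 + 3.54x = 234.98 - 3.55x → x* = 23.1453.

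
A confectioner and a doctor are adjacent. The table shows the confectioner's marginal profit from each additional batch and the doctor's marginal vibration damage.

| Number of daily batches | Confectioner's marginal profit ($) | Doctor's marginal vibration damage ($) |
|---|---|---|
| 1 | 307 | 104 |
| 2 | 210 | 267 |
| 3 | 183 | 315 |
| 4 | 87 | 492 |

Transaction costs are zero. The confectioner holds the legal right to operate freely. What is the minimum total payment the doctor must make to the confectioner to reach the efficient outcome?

Left alone the confectioner would choose level 4 (marginal profit stays positive).
Efficient level: k* = 1 (marginal profit ≥ marginal vibration damage through 1).
The doctor must at least cover the confectioner's forgone profit from cutting 4→1: 210 + 183 + 87 = 480.

$480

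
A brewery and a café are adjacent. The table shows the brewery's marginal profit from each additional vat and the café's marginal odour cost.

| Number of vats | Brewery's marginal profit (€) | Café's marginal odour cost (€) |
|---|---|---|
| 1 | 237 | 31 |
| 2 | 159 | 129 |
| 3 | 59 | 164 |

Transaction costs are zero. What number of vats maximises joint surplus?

2

Bargaining reaches the level where marginal profit last exceeds marginal odour cost.
That holds through level 2 (159 ≥ 129) but not at 3 (59 < 164).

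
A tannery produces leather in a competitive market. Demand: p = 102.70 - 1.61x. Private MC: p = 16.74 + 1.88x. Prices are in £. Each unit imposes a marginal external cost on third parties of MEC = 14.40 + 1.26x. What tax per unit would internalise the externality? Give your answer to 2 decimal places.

Social marginal cost = private MC + MEC = 31.14 + 3.14x.
Set SMC = demand: 31.14 + 3.14x = 102.70 - 1.61x → x* = 15.0653.
The Pigouvian tax equals MEC at x*: 14.40 + 1.26×15.0653 = 33.3823.

tax = £33.38 per unit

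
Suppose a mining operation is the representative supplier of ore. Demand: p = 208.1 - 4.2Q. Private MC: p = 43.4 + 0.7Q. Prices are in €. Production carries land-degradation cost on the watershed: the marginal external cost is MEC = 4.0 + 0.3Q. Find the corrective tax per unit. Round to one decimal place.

tax = €13.3 per unit

Social marginal cost = private MC + MEC = 47.4 + Q.
Set SMC = demand: 47.4 + Q = 208.1 - 4.2Q → Q* = 30.9038.
The Pigouvian tax equals MEC at Q*: 4.0 + 0.3×30.9038 = 13.2711.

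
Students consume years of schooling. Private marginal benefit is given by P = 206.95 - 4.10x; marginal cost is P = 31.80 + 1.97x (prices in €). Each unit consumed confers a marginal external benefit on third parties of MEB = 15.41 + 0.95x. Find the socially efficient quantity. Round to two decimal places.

Social marginal benefit = demand + MEB = 222.36 - 3.15x.
Set SMB = MC: 222.36 - 3.15x = 31.80 + 1.97x → x* = 37.2188.

x* = 37.22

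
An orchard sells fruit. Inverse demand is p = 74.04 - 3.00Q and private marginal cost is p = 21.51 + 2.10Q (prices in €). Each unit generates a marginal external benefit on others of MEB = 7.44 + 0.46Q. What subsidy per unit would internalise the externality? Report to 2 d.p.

subsidy = €13.39 per unit

Social marginal cost = private MC − MEB = 14.07 + 1.64Q.
Set SMC = demand: 14.07 + 1.64Q = 74.04 - 3.00Q → Q* = 12.9246.
The Pigouvian subsidy equals MEB at Q*: 7.44 + 0.46×12.9246 = 13.3853.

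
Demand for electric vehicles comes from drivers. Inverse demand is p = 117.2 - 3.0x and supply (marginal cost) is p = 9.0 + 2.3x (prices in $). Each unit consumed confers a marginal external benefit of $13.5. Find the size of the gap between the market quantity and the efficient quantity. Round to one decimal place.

Market equilibrium (private): 9.0 + 2.3x = 117.2 - 3.0x → x_m = 20.4151.
Social marginal benefit = demand + MEB = 130.7 - 3.0x.
Set SMB = MC: 130.7 - 3.0x = 9.0 + 2.3x → x* = 22.9623.
Gap = |20.4151 − 22.9623| = 2.5472.

2.5 units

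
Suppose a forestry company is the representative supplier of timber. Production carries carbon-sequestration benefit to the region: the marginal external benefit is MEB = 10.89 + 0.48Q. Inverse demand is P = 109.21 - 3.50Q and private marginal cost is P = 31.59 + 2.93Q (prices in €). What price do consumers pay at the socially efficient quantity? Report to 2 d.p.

Social marginal cost = private MC − MEB = 20.70 + 2.45Q.
Set SMC = demand: 20.70 + 2.45Q = 109.21 - 3.50Q → Q* = 14.8756.
Consumer price on the demand curve at Q*: 109.21 − 3.50×14.8756 = 57.1454.

P = €57.15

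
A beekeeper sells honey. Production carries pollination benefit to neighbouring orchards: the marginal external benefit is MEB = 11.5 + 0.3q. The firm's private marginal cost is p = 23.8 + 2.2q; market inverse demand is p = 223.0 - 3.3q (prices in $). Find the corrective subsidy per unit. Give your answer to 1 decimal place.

subsidy = $23.7 per unit

Social marginal cost = private MC − MEB = 12.3 + 1.9q.
Set SMC = demand: 12.3 + 1.9q = 223.0 - 3.3q → q* = 40.5192.
The Pigouvian subsidy equals MEB at q*: 11.5 + 0.3×40.5192 = 23.6558.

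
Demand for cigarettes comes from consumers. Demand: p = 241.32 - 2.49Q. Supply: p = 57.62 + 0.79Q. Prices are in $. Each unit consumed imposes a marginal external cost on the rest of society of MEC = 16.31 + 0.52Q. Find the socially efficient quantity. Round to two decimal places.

Q* = 44.05

Social marginal benefit = demand − MEC = 225.01 - 3.01Q.
Set SMB = MC: 225.01 - 3.01Q = 57.62 + 0.79Q → Q* = 44.0500.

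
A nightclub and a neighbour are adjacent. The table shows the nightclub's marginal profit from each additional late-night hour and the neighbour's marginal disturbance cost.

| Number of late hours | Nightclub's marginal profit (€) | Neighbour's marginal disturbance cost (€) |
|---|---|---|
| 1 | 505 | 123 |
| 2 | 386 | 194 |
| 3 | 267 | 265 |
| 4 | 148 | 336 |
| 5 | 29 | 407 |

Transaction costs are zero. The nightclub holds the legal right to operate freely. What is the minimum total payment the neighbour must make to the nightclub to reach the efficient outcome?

€177

Left alone the nightclub would choose level 5 (marginal profit stays positive).
Efficient level: k* = 3 (marginal profit ≥ marginal disturbance cost through 3).
The neighbour must at least cover the nightclub's forgone profit from cutting 5→3: 148 + 29 = 177.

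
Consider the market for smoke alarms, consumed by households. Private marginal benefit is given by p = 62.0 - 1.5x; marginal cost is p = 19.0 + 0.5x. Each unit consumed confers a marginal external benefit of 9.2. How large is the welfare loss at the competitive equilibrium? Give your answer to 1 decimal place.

Market equilibrium (private): 19.0 + 0.5x = 62.0 - 1.5x → x_m = 21.5000.
Social marginal benefit = demand + MEB = 71.2 - 1.5x.
Set SMB = MC: 71.2 - 1.5x = 19.0 + 0.5x → x* = 26.1000.
The welfare-loss triangle has base |x_m − x*| and height MEB(x_m) (the vertical gap between SMB and MC is zero at x* and MEB at x_m).
DWL = ½ × 4.6000 × 9.2000 = 21.1600.

DWL = 21.2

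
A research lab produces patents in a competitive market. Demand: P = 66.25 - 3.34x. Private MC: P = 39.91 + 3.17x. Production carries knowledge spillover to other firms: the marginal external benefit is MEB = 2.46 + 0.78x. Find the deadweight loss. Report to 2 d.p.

Market equilibrium (private): 39.91 + 3.17x = 66.25 - 3.34x → x_m = 4.0461.
Social marginal cost = private MC − MEB = 37.45 + 2.39x.
Set SMC = demand: 37.45 + 2.39x = 66.25 - 3.34x → x* = 5.0262.
Height of the DWL triangle at x_m is demand(x_m) − SMC(x_m) = MEB(x_m) = 5.6159.
DWL = ½ × 0.9801 × 5.6159 = 2.7521.

DWL = 2.75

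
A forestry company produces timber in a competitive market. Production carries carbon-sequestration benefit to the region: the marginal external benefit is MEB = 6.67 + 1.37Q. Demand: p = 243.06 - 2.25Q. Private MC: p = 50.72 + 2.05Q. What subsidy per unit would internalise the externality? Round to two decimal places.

subsidy = 99.72 per unit

Social marginal cost = private MC − MEB = 44.05 + 0.68Q.
Set SMC = demand: 44.05 + 0.68Q = 243.06 - 2.25Q → Q* = 67.9215.
The Pigouvian subsidy equals MEB at Q*: 6.67 + 1.37×67.9215 = 99.7225.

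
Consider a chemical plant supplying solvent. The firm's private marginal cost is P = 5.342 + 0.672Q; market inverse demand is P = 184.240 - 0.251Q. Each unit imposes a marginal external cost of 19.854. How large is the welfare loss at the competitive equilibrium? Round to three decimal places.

DWL = 213.533

Market equilibrium (private): 5.342 + 0.672Q = 184.240 - 0.251Q → Q_m = 193.8223.
Social marginal cost = private MC + MEC = 25.196 + 0.672Q.
Set SMC = demand: 25.196 + 0.672Q = 184.240 - 0.251Q → Q* = 172.3120.
The loss is the area between SMC and demand from Q* to Q_m; with linear curves that's a triangle of height MEC(Q_m).
DWL = ½ × 21.5103 × 19.8540 = 213.5327.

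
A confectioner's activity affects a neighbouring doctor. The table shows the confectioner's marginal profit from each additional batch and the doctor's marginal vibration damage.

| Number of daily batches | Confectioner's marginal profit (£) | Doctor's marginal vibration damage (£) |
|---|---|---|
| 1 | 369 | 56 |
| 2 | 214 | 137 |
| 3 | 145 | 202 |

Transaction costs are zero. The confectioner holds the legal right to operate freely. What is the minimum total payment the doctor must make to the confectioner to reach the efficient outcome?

£145

Left alone the confectioner would choose level 3 (marginal profit stays positive).
Efficient level: k* = 2 (marginal profit ≥ marginal vibration damage through 2).
The doctor must at least cover the confectioner's forgone profit from cutting 3→2: 145 = 145.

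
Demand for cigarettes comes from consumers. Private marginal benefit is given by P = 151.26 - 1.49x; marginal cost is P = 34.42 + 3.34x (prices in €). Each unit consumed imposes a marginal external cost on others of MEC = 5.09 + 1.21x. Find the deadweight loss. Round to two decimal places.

DWL = €97.74

Market equilibrium (private): 34.42 + 3.34x = 151.26 - 1.49x → x_m = 24.1905.
Social marginal benefit = demand − MEC = 146.17 - 2.70x.
Set SMB = MC: 146.17 - 2.70x = 34.42 + 3.34x → x* = 18.5017.
Between x* and x_m the wedge MC − SMB runs linearly from 0 to MEC(x_m), so the loss is a triangle.
DWL = ½ × 5.6888 × 34.3605 = 97.7350.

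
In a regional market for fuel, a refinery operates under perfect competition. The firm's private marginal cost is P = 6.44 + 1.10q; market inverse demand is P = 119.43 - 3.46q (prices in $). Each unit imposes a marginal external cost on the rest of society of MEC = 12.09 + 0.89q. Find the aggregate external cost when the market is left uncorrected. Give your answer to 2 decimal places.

$572.79

Market equilibrium (private): 6.44 + 1.10q = 119.43 - 3.46q → q_m = 24.7785.
Total external cost = ∫₀^{q_m} (12.09 + 0.89q) dq = 12.09×24.7785 + ½×0.89×24.7785² = 572.7905.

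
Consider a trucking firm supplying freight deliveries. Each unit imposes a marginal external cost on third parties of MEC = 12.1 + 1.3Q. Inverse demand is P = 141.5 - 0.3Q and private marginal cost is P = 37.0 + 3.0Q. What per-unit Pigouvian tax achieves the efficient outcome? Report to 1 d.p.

tax = 38.2 per unit

Social marginal cost = private MC + MEC = 49.1 + 4.3Q.
Set SMC = demand: 49.1 + 4.3Q = 141.5 - 0.3Q → Q* = 20.0870.
The Pigouvian tax equals MEC at Q*: 12.1 + 1.3×20.0870 = 38.2131.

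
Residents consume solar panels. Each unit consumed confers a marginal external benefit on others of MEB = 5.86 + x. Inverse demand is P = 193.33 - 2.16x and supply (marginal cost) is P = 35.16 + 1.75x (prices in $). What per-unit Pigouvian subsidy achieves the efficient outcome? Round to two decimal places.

subsidy = $62.23 per unit

Social marginal benefit = demand + MEB = 199.19 - 1.16x.
Set SMB = MC: 199.19 - 1.16x = 35.16 + 1.75x → x* = 56.3677.
The Pigouvian subsidy equals MEB at x*: 5.86 + 1.00×56.3677 = 62.2277.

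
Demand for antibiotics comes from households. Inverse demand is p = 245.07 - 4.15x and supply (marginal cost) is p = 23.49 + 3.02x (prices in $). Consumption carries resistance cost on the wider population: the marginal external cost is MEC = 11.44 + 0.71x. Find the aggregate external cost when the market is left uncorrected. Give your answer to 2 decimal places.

Market equilibrium (private): 23.49 + 3.02x = 245.07 - 4.15x → x_m = 30.9038.
Total external cost = ∫₀^{x_m} (11.44 + 0.71x) dx = 11.44×30.9038 + ½×0.71×30.9038² = 692.5804.

$692.58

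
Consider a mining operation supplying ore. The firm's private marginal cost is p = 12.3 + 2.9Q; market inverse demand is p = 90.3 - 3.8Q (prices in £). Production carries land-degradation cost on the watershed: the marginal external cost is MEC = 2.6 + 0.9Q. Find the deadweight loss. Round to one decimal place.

DWL = £11.3

Market equilibrium (private): 12.3 + 2.9Q = 90.3 - 3.8Q → Q_m = 11.6418.
Social marginal cost = private MC + MEC = 14.9 + 3.8Q.
Set SMC = demand: 14.9 + 3.8Q = 90.3 - 3.8Q → Q* = 9.9211.
Between Q* and Q_m the wedge SMC − demand runs linearly from 0 to MEC(Q_m), so the loss is a triangle.
DWL = ½ × 1.7207 × 13.0776 = 11.2513.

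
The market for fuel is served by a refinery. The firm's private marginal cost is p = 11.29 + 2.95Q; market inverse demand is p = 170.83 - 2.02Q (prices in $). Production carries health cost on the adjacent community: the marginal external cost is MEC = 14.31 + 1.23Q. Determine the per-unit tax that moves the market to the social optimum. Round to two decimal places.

tax = $43.12 per unit

Social marginal cost = private MC + MEC = 25.60 + 4.18Q.
Set SMC = demand: 25.60 + 4.18Q = 170.83 - 2.02Q → Q* = 23.4242.
The Pigouvian tax equals MEC at Q*: 14.31 + 1.23×23.4242 = 43.1218.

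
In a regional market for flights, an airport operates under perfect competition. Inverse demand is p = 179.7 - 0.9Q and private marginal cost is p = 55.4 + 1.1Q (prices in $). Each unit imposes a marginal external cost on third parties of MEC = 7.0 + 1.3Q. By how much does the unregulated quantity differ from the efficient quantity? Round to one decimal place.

Market equilibrium (private): 55.4 + 1.1Q = 179.7 - 0.9Q → Q_m = 62.1500.
Social marginal cost = private MC + MEC = 62.4 + 2.4Q.
Set SMC = demand: 62.4 + 2.4Q = 179.7 - 0.9Q → Q* = 35.5455.
Gap = |62.1500 − 35.5455| = 26.6045.

26.6 units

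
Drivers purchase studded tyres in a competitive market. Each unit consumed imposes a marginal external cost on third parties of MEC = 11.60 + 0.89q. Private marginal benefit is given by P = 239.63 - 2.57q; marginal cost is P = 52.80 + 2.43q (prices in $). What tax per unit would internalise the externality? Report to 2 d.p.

tax = $38.08 per unit

Social marginal benefit = demand − MEC = 228.03 - 3.46q.
Set SMB = MC: 228.03 - 3.46q = 52.80 + 2.43q → q* = 29.7504.
The Pigouvian tax equals MEC at q*: 11.60 + 0.89×29.7504 = 38.0779.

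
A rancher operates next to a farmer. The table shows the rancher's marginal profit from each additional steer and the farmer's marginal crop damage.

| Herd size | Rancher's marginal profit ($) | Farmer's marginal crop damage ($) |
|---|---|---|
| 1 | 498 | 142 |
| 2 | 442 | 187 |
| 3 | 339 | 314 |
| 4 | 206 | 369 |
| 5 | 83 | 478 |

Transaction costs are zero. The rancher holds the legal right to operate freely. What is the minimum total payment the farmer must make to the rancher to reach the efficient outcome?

$289

Left alone the rancher would choose level 5 (marginal profit stays positive).
Efficient level: k* = 3 (marginal profit ≥ marginal crop damage through 3).
The farmer must at least cover the rancher's forgone profit from cutting 5→3: 206 + 83 = 289.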